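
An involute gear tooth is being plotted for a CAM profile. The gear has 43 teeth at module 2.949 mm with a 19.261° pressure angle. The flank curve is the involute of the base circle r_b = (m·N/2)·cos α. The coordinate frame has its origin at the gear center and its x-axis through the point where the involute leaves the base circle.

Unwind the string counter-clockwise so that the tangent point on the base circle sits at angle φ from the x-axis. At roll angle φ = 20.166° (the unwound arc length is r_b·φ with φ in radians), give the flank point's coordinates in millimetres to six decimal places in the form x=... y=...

x=63.447838 y=0.859167

pitch radius r_p = m·N/2 = 2.949·43/2 = 63.403500
base radius r_b = r_p·cos α = 63.403500·cos 19.261° = 59.854534
roll angle φ = 20.166° = 0.35196310 rad
x = r_b·(cos φ + φ·sin φ) = 59.854534·(0.93869776 + 0.35196310·0.34474123) = 63.447838
y = r_b·(sin φ − φ·cos φ) = 59.854534·(0.34474123 − 0.35196310·0.93869776) = 0.859167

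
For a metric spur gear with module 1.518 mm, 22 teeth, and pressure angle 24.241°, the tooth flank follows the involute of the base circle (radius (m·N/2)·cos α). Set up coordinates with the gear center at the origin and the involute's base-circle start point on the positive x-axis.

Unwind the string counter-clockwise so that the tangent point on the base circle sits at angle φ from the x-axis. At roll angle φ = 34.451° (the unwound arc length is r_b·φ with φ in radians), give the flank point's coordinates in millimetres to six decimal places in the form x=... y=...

pitch radius r_p = m·N/2 = 1.518·22/2 = 16.698000
base radius r_b = r_p·cos α = 16.698000·cos 24.241° = 15.225680
roll angle φ = 34.451° = 0.60128338 rad
x = r_b·(cos φ + φ·sin φ) = 15.225680·(0.82461028 + 0.60128338·0.56570123) = 17.734217
y = r_b·(sin φ − φ·cos φ) = 15.225680·(0.56570123 − 0.60128338·0.82461028) = 1.063921

x=17.734217 y=1.063921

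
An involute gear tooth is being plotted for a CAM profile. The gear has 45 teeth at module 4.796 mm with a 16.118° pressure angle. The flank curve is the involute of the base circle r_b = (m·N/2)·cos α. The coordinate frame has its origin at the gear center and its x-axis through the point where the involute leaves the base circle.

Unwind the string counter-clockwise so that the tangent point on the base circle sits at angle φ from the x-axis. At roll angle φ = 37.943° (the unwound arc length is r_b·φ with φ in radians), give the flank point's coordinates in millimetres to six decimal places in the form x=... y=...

pitch radius r_p = m·N/2 = 4.796·45/2 = 107.910000
base radius r_b = r_p·cos α = 107.910000·cos 16.118° = 103.668272
roll angle φ = 37.943° = 0.66223028 rad
x = r_b·(cos φ + φ·sin φ) = 103.668272·(0.78862285 + 0.66223028·0.61487723) = 123.967885
y = r_b·(sin φ − φ·cos φ) = 103.668272·(0.61487723 − 0.66223028·0.78862285) = 9.602512

x=123.967885 y=9.602512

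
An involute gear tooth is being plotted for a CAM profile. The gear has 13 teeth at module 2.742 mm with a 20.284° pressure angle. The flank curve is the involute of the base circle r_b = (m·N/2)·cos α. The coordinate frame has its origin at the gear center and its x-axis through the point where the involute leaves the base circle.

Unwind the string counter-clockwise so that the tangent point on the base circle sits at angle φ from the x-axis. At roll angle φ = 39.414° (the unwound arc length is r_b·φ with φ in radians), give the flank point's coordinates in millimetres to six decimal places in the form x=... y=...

x=20.217442 y=1.729606

pitch radius r_p = m·N/2 = 2.742·13/2 = 17.823000
base radius r_b = r_p·cos α = 17.823000·cos 20.284° = 16.717721
roll angle φ = 39.414° = 0.68790407 rad
x = r_b·(cos φ + φ·sin φ) = 16.717721·(0.77257846 + 0.68790407·0.63491931) = 20.217442
y = r_b·(sin φ − φ·cos φ) = 16.717721·(0.63491931 − 0.68790407·0.77257846) = 1.729606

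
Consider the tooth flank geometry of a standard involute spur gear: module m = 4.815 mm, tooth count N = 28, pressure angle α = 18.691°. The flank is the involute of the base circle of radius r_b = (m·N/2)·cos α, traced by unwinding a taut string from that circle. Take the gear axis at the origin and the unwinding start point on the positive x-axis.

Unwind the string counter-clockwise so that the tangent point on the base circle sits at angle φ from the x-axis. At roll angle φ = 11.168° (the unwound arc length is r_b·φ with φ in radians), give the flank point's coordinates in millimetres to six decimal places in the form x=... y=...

pitch radius r_p = m·N/2 = 4.815·28/2 = 67.410000
base radius r_b = r_p·cos α = 67.410000·cos 18.691° = 63.854839
roll angle φ = 11.168° = 0.19491837 rad
x = r_b·(cos φ + φ·sin φ) = 63.854839·(0.98106348 + 0.19491837·0.19368645) = 65.056365
y = r_b·(sin φ − φ·cos φ) = 63.854839·(0.19368645 − 0.19491837·0.98106348) = 0.157029

x=65.056365 y=0.157029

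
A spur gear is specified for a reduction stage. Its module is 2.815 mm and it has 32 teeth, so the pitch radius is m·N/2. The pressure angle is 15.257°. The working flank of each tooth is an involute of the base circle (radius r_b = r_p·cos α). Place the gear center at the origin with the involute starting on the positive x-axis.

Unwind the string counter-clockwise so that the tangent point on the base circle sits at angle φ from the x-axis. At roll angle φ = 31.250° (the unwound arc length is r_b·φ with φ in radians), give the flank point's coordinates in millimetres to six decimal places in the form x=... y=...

x=49.442893 y=2.280876

pitch radius r_p = m·N/2 = 2.815·32/2 = 45.040000
base radius r_b = r_p·cos α = 45.040000·cos 15.257° = 43.452573
roll angle φ = 31.250° = 0.54541539 rad
x = r_b·(cos φ + φ·sin φ) = 43.452573·(0.85491187 + 0.54541539·0.51877326) = 49.442893
y = r_b·(sin φ − φ·cos φ) = 43.452573·(0.51877326 − 0.54541539·0.85491187) = 2.280876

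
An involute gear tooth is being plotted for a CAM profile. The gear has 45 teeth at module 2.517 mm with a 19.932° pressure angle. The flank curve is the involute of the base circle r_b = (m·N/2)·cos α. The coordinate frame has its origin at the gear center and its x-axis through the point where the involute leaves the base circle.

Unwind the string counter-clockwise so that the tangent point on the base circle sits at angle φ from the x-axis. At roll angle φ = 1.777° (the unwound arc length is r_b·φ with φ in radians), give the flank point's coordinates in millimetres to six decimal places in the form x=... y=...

x=53.265693 y=0.000529

pitch radius r_p = m·N/2 = 2.517·45/2 = 56.632500
base radius r_b = r_p·cos α = 56.632500·cos 19.932° = 53.240093
roll angle φ = 1.777° = 0.03101450 rad
x = r_b·(cos φ + φ·sin φ) = 53.240093·(0.99951909 + 0.03101450·0.03100953) = 53.265693
y = r_b·(sin φ − φ·cos φ) = 53.240093·(0.03100953 − 0.03101450·0.99951909) = 0.000529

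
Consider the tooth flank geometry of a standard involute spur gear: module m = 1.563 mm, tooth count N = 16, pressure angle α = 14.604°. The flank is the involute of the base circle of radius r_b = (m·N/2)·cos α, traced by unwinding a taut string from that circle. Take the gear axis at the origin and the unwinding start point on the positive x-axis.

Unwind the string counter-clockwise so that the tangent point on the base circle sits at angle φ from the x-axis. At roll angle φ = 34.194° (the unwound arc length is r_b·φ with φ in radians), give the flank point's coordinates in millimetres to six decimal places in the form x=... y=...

x=14.066727 y=0.827178

pitch radius r_p = m·N/2 = 1.563·16/2 = 12.504000
base radius r_b = r_p·cos α = 12.504000·cos 14.604° = 12.100015
roll angle φ = 34.194° = 0.59679788 rad
x = r_b·(cos φ + φ·sin φ) = 12.100015·(0.82713943 + 0.59679788·0.56199676) = 14.066727
y = r_b·(sin φ − φ·cos φ) = 12.100015·(0.56199676 − 0.59679788·0.82713943) = 0.827178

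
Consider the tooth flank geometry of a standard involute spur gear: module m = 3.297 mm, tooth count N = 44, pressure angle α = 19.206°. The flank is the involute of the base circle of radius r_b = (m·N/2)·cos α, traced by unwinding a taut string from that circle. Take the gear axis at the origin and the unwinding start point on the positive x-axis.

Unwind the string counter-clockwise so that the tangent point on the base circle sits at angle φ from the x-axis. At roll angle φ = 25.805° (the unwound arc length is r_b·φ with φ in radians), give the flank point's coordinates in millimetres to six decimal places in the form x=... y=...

x=75.095650 y=2.043893

pitch radius r_p = m·N/2 = 3.297·44/2 = 72.534000
base radius r_b = r_p·cos α = 72.534000·cos 19.206° = 68.496897
roll angle φ = 25.805° = 0.45038221 rad
x = r_b·(cos φ + φ·sin φ) = 68.496897·(0.90028079 + 0.45038221·0.43530967) = 75.095650
y = r_b·(sin φ − φ·cos φ) = 68.496897·(0.43530967 − 0.45038221·0.90028079) = 2.043893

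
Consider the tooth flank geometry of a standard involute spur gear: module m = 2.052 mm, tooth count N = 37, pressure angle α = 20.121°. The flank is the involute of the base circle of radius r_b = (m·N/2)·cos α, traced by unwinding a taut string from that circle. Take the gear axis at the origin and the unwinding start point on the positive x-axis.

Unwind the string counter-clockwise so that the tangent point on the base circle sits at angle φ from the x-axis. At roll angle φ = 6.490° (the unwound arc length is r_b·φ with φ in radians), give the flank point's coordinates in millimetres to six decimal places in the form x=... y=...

x=35.873052 y=0.017246

pitch radius r_p = m·N/2 = 2.052·37/2 = 37.962000
base radius r_b = r_p·cos α = 37.962000·cos 20.121° = 35.645112
roll angle φ = 6.490° = 0.11327187 rad
x = r_b·(cos φ + φ·sin φ) = 35.645112·(0.99359160 + 0.11327187·0.11302980) = 35.873052
y = r_b·(sin φ − φ·cos φ) = 35.645112·(0.11302980 − 0.11327187·0.99359160) = 0.017246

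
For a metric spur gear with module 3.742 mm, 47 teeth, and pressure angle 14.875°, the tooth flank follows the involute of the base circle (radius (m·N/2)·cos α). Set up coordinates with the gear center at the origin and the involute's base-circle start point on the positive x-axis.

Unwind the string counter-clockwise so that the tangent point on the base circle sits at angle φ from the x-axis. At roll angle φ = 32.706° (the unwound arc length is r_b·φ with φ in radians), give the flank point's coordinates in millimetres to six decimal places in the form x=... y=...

x=97.729103 y=5.099688

pitch radius r_p = m·N/2 = 3.742·47/2 = 87.937000
base radius r_b = r_p·cos α = 87.937000·cos 14.875° = 84.990071
roll angle φ = 32.706° = 0.57082739 rad
x = r_b·(cos φ + φ·sin φ) = 84.990071·(0.84145420 + 0.57082739·0.54032844) = 97.729103
y = r_b·(sin φ − φ·cos φ) = 84.990071·(0.54032844 − 0.57082739·0.84145420) = 5.099688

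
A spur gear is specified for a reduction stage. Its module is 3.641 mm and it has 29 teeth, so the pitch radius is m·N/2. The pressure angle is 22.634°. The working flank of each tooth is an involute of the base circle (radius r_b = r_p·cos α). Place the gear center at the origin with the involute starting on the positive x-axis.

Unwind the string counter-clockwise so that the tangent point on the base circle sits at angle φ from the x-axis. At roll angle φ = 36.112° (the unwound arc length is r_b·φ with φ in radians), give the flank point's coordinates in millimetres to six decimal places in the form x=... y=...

pitch radius r_p = m·N/2 = 3.641·29/2 = 52.794500
base radius r_b = r_p·cos α = 52.794500·cos 22.634° = 48.728374
roll angle φ = 36.112° = 0.63027330 rad
x = r_b·(cos φ + φ·sin φ) = 48.728374·(0.80786647 + 0.63027330·0.58936557) = 57.466728
y = r_b·(sin φ − φ·cos φ) = 48.728374·(0.58936557 − 0.63027330·0.80786647) = 3.907475

x=57.466728 y=3.907475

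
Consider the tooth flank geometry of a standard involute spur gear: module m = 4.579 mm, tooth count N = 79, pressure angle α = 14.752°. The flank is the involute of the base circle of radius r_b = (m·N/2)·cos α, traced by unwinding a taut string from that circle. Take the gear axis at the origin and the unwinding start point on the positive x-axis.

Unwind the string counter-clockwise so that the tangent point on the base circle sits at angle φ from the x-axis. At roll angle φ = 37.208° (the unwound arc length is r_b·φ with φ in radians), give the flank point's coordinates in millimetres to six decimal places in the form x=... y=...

pitch radius r_p = m·N/2 = 4.579·79/2 = 180.870500
base radius r_b = r_p·cos α = 180.870500·cos 14.752° = 174.908475
roll angle φ = 37.208° = 0.64940211 rad
x = r_b·(cos φ + φ·sin φ) = 174.908475·(0.79644549 + 0.64940211·0.60471033) = 207.991653
y = r_b·(sin φ − φ·cos φ) = 174.908475·(0.60471033 − 0.64940211·0.79644549) = 15.303957

x=207.991653 y=15.303957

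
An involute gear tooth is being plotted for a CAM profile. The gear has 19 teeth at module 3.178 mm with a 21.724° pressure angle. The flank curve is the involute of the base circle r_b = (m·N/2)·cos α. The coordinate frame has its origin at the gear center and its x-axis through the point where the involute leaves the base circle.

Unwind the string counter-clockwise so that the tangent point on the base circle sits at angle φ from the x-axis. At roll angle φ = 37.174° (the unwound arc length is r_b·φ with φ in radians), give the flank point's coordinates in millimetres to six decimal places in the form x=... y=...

x=33.343080 y=2.447476

pitch radius r_p = m·N/2 = 3.178·19/2 = 30.191000
base radius r_b = r_p·cos α = 30.191000·cos 21.724° = 28.046763
roll angle φ = 37.174° = 0.64880870 rad
x = r_b·(cos φ + φ·sin φ) = 28.046763·(0.79680419 + 0.64880870·0.60423760) = 33.343080
y = r_b·(sin φ − φ·cos φ) = 28.046763·(0.60423760 − 0.64880870·0.79680419) = 2.447476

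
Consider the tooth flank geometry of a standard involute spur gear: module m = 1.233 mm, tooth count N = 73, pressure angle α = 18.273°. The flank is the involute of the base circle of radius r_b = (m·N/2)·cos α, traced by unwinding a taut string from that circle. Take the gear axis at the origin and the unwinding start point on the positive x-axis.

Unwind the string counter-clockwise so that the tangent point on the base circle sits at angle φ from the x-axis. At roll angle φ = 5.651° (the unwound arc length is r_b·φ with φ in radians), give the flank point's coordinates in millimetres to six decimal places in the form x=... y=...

pitch radius r_p = m·N/2 = 1.233·73/2 = 45.004500
base radius r_b = r_p·cos α = 45.004500·cos 18.273° = 42.735073
roll angle φ = 5.651° = 0.09862856 rad
x = r_b·(cos φ + φ·sin φ) = 42.735073·(0.99514015 + 0.09862856·0.09846873) = 42.942423
y = r_b·(sin φ − φ·cos φ) = 42.735073·(0.09846873 − 0.09862856·0.99514015) = 0.013654

x=42.942423 y=0.013654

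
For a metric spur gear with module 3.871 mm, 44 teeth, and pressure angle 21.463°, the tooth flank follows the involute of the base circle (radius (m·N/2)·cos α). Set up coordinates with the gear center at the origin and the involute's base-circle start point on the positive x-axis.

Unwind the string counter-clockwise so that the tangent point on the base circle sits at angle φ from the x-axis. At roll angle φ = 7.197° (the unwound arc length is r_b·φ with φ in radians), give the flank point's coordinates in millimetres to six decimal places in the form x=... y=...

pitch radius r_p = m·N/2 = 3.871·44/2 = 85.162000
base radius r_b = r_p·cos α = 85.162000·cos 21.463° = 79.256360
roll angle φ = 7.197° = 0.12561135 rad
x = r_b·(cos φ + φ·sin φ) = 79.256360·(0.99212126 + 0.12561135·0.12528129) = 79.879158
y = r_b·(sin φ − φ·cos φ) = 79.256360·(0.12528129 − 0.12561135·0.99212126) = 0.052277

x=79.879158 y=0.052277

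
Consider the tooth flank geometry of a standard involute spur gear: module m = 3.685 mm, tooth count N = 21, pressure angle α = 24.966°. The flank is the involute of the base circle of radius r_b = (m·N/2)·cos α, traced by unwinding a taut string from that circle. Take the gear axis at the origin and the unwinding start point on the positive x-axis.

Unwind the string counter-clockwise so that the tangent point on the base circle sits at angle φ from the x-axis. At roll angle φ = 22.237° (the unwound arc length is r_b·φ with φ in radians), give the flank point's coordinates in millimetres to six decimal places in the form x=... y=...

x=37.620157 y=0.673296

pitch radius r_p = m·N/2 = 3.685·21/2 = 38.692500
base radius r_b = r_p·cos α = 38.692500·cos 24.966° = 35.077011
roll angle φ = 22.237° = 0.38810887 rad
x = r_b·(cos φ + φ·sin φ) = 35.077011·(0.92562639 + 0.38810887·0.37843861) = 37.620157
y = r_b·(sin φ − φ·cos φ) = 35.077011·(0.37843861 − 0.38810887·0.92562639) = 0.673296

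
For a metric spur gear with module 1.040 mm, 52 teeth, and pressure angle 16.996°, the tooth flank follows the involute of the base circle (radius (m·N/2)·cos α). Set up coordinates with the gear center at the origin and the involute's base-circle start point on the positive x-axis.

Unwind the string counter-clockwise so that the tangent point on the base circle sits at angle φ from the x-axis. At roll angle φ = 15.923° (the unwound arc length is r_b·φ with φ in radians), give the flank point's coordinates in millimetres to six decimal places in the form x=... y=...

pitch radius r_p = m·N/2 = 1.040·52/2 = 27.040000
base radius r_b = r_p·cos α = 27.040000·cos 16.996° = 25.859032
roll angle φ = 15.923° = 0.27790878 rad
x = r_b·(cos φ + φ·sin φ) = 25.859032·(0.96163126 + 0.27790878·0.27434526) = 26.838423
y = r_b·(sin φ − φ·cos φ) = 25.859032·(0.27434526 − 0.27790878·0.96163126) = 0.183586

x=26.838423 y=0.183586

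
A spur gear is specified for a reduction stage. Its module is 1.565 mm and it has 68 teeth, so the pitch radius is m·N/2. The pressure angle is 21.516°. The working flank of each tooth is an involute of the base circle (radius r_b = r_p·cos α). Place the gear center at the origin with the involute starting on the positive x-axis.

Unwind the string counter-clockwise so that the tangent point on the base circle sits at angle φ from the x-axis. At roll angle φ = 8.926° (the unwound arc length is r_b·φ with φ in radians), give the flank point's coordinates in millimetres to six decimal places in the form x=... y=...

x=50.099137 y=0.062237

pitch radius r_p = m·N/2 = 1.565·68/2 = 53.210000
base radius r_b = r_p·cos α = 53.210000·cos 21.516° = 49.502071
roll angle φ = 8.926° = 0.15578809 rad
x = r_b·(cos φ + φ·sin φ) = 49.502071·(0.98788956 + 0.15578809·0.15515869) = 50.099137
y = r_b·(sin φ − φ·cos φ) = 49.502071·(0.15515869 − 0.15578809·0.98788956) = 0.062237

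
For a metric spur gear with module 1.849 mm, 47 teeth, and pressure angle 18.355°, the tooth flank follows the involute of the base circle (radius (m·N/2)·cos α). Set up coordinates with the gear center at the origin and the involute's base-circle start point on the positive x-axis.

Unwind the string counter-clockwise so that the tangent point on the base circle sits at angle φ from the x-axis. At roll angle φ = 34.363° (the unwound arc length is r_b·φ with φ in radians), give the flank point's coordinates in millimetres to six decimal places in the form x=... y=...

pitch radius r_p = m·N/2 = 1.849·47/2 = 43.451500
base radius r_b = r_p·cos α = 43.451500·cos 18.355° = 41.240845
roll angle φ = 34.363° = 0.59974749 rad
x = r_b·(cos φ + φ·sin φ) = 41.240845·(0.82547817 + 0.59974749·0.56443405) = 48.004182
y = r_b·(sin φ − φ·cos φ) = 41.240845·(0.56443405 − 0.59974749·0.82547817) = 2.860283

x=48.004182 y=2.860283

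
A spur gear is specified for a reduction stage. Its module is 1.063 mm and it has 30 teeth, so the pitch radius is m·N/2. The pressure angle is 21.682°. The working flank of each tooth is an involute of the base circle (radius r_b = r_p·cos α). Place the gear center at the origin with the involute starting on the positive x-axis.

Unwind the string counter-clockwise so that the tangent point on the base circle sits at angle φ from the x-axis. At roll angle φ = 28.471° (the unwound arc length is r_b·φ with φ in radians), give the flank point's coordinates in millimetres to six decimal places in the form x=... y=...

x=16.534793 y=0.591172

pitch radius r_p = m·N/2 = 1.063·30/2 = 15.945000
base radius r_b = r_p·cos α = 15.945000·cos 21.682° = 14.816870
roll angle φ = 28.471° = 0.49691269 rad
x = r_b·(cos φ + φ·sin φ) = 14.816870·(0.87905851 + 0.49691269·0.47671389) = 16.534793
y = r_b·(sin φ − φ·cos φ) = 14.816870·(0.47671389 − 0.49691269·0.87905851) = 0.591172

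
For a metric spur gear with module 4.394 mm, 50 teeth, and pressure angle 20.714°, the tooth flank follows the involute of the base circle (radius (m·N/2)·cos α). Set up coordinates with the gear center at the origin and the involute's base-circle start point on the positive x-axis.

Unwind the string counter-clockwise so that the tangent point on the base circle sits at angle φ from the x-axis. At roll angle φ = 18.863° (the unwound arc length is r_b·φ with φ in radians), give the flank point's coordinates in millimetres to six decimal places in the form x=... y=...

x=108.167377 y=1.208945

pitch radius r_p = m·N/2 = 4.394·50/2 = 109.850000
base radius r_b = r_p·cos α = 109.850000·cos 20.714° = 102.749036
roll angle φ = 18.863° = 0.32922146 rad
x = r_b·(cos φ + φ·sin φ) = 102.749036·(0.94629434 + 0.32922146·0.32330640) = 108.167377
y = r_b·(sin φ − φ·cos φ) = 102.749036·(0.32330640 − 0.32922146·0.94629434) = 1.208945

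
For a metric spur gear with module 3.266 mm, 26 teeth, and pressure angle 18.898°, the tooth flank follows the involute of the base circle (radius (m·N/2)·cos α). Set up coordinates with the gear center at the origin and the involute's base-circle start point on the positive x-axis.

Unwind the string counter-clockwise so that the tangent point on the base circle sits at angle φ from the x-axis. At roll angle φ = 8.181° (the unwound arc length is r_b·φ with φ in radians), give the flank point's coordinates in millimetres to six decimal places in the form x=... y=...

x=40.576767 y=0.038899

pitch radius r_p = m·N/2 = 3.266·26/2 = 42.458000
base radius r_b = r_p·cos α = 42.458000·cos 18.898° = 40.169372
roll angle φ = 8.181° = 0.14278539 rad
x = r_b·(cos φ + φ·sin φ) = 40.169372·(0.98982347 + 0.14278539·0.14230070) = 40.576767
y = r_b·(sin φ − φ·cos φ) = 40.169372·(0.14230070 − 0.14278539·0.98982347) = 0.038899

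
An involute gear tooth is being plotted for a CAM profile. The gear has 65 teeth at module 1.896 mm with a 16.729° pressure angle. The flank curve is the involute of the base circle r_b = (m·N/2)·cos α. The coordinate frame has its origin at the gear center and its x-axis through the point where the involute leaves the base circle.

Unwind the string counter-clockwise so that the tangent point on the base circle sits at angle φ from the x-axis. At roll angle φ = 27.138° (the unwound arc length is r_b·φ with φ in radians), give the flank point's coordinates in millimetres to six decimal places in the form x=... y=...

x=65.264837 y=2.043669

pitch radius r_p = m·N/2 = 1.896·65/2 = 61.620000
base radius r_b = r_p·cos α = 61.620000·cos 16.729° = 59.012052
roll angle φ = 27.138° = 0.47364745 rad
x = r_b·(cos φ + φ·sin φ) = 59.012052·(0.88991048 + 0.47364745·0.45613522) = 65.264837
y = r_b·(sin φ − φ·cos φ) = 59.012052·(0.45613522 − 0.47364745·0.88991048) = 2.043669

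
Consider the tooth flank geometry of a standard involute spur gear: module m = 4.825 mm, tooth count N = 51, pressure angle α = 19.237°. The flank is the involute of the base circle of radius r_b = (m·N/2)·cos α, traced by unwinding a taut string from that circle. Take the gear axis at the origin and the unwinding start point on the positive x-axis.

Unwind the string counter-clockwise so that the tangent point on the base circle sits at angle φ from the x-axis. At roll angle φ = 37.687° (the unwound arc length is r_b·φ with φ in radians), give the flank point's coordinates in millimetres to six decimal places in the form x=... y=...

x=138.644066 y=10.550255

pitch radius r_p = m·N/2 = 4.825·51/2 = 123.037500
base radius r_b = r_p·cos α = 123.037500·cos 19.237° = 116.167554
roll angle φ = 37.687° = 0.65776224 rad
x = r_b·(cos φ + φ·sin φ) = 116.167554·(0.79136226 + 0.65776224·0.61134750) = 138.644066
y = r_b·(sin φ − φ·cos φ) = 116.167554·(0.61134750 − 0.65776224·0.79136226) = 10.550255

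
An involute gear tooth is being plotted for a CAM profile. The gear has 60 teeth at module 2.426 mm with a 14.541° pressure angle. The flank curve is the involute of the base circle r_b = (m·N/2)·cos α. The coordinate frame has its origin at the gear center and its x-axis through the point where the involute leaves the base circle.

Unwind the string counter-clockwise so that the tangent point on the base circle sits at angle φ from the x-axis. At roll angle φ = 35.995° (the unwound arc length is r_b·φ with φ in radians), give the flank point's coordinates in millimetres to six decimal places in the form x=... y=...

x=83.008961 y=5.595930

pitch radius r_p = m·N/2 = 2.426·60/2 = 72.780000
base radius r_b = r_p·cos α = 72.780000·cos 14.541° = 70.448727
roll angle φ = 35.995° = 0.62823126 rad
x = r_b·(cos φ + φ·sin φ) = 70.448727·(0.80906829 + 0.62823126·0.58771465) = 83.008961
y = r_b·(sin φ − φ·cos φ) = 70.448727·(0.58771465 − 0.62823126·0.80906829) = 5.595930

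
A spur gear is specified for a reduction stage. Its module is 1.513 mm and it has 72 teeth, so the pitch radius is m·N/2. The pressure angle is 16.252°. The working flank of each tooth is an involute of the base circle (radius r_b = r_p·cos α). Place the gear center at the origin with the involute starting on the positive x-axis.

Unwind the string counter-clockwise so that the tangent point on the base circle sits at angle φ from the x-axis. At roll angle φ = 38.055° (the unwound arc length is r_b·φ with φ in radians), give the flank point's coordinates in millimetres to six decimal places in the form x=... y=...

x=62.584242 y=4.885353

pitch radius r_p = m·N/2 = 1.513·72/2 = 54.468000
base radius r_b = r_p·cos α = 54.468000·cos 16.252° = 52.291463
roll angle φ = 38.055° = 0.66418505 rad
x = r_b·(cos φ + φ·sin φ) = 52.291463·(0.78741940 + 0.66418505·0.61641763) = 62.584242
y = r_b·(sin φ − φ·cos φ) = 52.291463·(0.61641763 − 0.66418505·0.78741940) = 4.885353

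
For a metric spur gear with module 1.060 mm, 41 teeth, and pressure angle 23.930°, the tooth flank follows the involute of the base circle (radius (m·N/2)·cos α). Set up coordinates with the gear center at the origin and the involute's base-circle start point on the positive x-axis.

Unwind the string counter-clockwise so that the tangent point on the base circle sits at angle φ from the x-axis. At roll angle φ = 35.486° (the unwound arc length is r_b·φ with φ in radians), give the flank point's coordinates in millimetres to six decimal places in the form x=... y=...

pitch radius r_p = m·N/2 = 1.060·41/2 = 21.730000
base radius r_b = r_p·cos α = 21.730000·cos 23.930° = 19.862126
roll angle φ = 35.486° = 0.61934754 rad
x = r_b·(cos φ + φ·sin φ) = 19.862126·(0.81425739 + 0.61934754·0.58050401) = 23.313987
y = r_b·(sin φ − φ·cos φ) = 19.862126·(0.58050401 − 0.61934754·0.81425739) = 1.513409

x=23.313987 y=1.513409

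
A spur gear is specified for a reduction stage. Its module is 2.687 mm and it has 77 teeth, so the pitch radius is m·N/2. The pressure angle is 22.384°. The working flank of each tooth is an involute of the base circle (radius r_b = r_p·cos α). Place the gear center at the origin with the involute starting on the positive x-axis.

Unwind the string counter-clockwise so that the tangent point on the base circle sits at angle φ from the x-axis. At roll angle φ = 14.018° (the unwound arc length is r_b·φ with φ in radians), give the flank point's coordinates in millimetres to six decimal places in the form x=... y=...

x=98.475014 y=0.464167

pitch radius r_p = m·N/2 = 2.687·77/2 = 103.449500
base radius r_b = r_p·cos α = 103.449500·cos 22.384° = 95.654830
roll angle φ = 14.018° = 0.24466025 rad
x = r_b·(cos φ + φ·sin φ) = 95.654830·(0.97021968 + 0.24466025·0.24222671) = 98.475014
y = r_b·(sin φ − φ·cos φ) = 95.654830·(0.24222671 − 0.24466025·0.97021968) = 0.464167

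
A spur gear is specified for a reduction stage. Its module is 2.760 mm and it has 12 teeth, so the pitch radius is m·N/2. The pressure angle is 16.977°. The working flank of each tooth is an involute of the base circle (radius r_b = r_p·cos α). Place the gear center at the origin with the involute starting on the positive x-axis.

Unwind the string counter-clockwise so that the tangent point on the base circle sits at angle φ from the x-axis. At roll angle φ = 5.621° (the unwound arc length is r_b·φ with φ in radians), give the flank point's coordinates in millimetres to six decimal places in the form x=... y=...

x=15.914385 y=0.004980

pitch radius r_p = m·N/2 = 2.760·12/2 = 16.560000
base radius r_b = r_p·cos α = 16.560000·cos 16.977° = 15.838349
roll angle φ = 5.621° = 0.09810496 rad
x = r_b·(cos φ + φ·sin φ) = 15.838349·(0.99519157 + 0.09810496·0.09794766) = 15.914385
y = r_b·(sin φ − φ·cos φ) = 15.838349·(0.09794766 − 0.09810496·0.99519157) = 0.004980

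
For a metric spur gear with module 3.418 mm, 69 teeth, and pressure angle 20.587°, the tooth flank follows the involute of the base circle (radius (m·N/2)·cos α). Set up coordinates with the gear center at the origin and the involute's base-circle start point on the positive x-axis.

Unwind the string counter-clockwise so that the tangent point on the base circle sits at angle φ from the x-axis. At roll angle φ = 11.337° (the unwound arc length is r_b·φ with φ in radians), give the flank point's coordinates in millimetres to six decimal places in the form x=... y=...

x=112.530371 y=0.283946

pitch radius r_p = m·N/2 = 3.418·69/2 = 117.921000
base radius r_b = r_p·cos α = 117.921000·cos 20.587° = 110.390487
roll angle φ = 11.337° = 0.19786798 rad
x = r_b·(cos φ + φ·sin φ) = 110.390487·(0.98048792 + 0.19786798·0.19657936) = 112.530371
y = r_b·(sin φ − φ·cos φ) = 110.390487·(0.19657936 − 0.19786798·0.98048792) = 0.283946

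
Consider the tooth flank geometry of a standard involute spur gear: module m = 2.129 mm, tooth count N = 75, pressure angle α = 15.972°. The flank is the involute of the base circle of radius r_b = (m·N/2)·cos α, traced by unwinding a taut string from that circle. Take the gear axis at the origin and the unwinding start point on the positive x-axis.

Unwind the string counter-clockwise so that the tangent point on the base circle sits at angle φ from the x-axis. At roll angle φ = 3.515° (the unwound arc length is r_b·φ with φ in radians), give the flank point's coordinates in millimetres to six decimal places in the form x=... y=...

x=76.899779 y=0.005905

pitch radius r_p = m·N/2 = 2.129·75/2 = 79.837500
base radius r_b = r_p·cos α = 79.837500·cos 15.972° = 76.755476
roll angle φ = 3.515° = 0.06134832 rad
x = r_b·(cos φ + φ·sin φ) = 76.755476·(0.99811878 + 0.06134832·0.06130985) = 76.899779
y = r_b·(sin φ − φ·cos φ) = 76.755476·(0.06130985 − 0.06134832·0.99811878) = 0.005905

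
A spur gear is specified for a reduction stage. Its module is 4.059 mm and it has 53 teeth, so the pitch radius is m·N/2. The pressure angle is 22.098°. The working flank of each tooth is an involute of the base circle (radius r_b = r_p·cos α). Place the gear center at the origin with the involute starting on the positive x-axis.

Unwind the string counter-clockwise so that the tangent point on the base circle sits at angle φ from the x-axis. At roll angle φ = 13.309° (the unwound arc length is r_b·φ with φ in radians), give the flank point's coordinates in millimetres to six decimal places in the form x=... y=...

pitch radius r_p = m·N/2 = 4.059·53/2 = 107.563500
base radius r_b = r_p·cos α = 107.563500·cos 22.098° = 99.662075
roll angle φ = 13.309° = 0.23228587 rad
x = r_b·(cos φ + φ·sin φ) = 99.662075·(0.97314272 + 0.23228587·0.23020260) = 102.314634
y = r_b·(sin φ − φ·cos φ) = 99.662075·(0.23020260 − 0.23228587·0.97314272) = 0.414125

x=102.314634 y=0.414125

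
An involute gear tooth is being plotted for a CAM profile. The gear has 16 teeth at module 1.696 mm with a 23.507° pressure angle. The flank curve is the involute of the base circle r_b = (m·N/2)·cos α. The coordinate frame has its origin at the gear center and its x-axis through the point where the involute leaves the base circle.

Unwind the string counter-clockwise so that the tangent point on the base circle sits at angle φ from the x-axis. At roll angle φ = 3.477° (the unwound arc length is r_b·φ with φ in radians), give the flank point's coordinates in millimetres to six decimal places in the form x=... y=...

pitch radius r_p = m·N/2 = 1.696·16/2 = 13.568000
base radius r_b = r_p·cos α = 13.568000·cos 23.507° = 12.442010
roll angle φ = 3.477° = 0.06068510 rad
x = r_b·(cos φ + φ·sin φ) = 12.442010·(0.99815922 + 0.06068510·0.06064786) = 12.464899
y = r_b·(sin φ − φ·cos φ) = 12.442010·(0.06064786 − 0.06068510·0.99815922) = 0.000927

x=12.464899 y=0.000927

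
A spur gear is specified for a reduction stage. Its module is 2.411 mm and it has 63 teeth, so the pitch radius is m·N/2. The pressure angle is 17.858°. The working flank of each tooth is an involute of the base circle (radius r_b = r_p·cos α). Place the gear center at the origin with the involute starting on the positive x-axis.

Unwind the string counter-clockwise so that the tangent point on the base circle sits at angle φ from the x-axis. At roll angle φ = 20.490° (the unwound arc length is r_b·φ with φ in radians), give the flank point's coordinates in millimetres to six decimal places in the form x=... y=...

x=76.763048 y=1.088014

pitch radius r_p = m·N/2 = 2.411·63/2 = 75.946500
base radius r_b = r_p·cos α = 75.946500·cos 17.858° = 72.287356
roll angle φ = 20.490° = 0.35761796 rad
x = r_b·(cos φ + φ·sin φ) = 72.287356·(0.93673330 + 0.35761796·0.35004390) = 76.763048
y = r_b·(sin φ − φ·cos φ) = 72.287356·(0.35004390 − 0.35761796·0.93673330) = 1.088014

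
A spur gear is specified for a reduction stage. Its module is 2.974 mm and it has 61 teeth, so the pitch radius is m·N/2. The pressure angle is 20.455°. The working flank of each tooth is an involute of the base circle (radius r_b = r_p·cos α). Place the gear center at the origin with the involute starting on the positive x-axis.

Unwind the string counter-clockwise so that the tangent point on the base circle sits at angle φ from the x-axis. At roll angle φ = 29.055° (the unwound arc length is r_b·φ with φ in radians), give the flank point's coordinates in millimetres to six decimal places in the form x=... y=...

pitch radius r_p = m·N/2 = 2.974·61/2 = 90.707000
base radius r_b = r_p·cos α = 90.707000·cos 20.455° = 84.987647
roll angle φ = 29.055° = 0.50710541 rad
x = r_b·(cos φ + φ·sin φ) = 84.987647·(0.87415392 + 0.50710541·0.48564897) = 95.222637
y = r_b·(sin φ − φ·cos φ) = 84.987647·(0.48564897 − 0.50710541·0.87415392) = 3.600143

x=95.222637 y=3.600143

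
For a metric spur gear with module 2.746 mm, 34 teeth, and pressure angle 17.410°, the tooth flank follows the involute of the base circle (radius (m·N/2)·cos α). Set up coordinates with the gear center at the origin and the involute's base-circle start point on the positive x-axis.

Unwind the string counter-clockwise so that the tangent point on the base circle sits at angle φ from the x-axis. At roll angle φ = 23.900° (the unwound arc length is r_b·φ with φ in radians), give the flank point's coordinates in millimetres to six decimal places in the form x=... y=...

pitch radius r_p = m·N/2 = 2.746·34/2 = 46.682000
base radius r_b = r_p·cos α = 46.682000·cos 17.410° = 44.543410
roll angle φ = 23.900° = 0.41713369 rad
x = r_b·(cos φ + φ·sin φ) = 44.543410·(0.91425396 + 0.41713369·0.40514159) = 48.251745
y = r_b·(sin φ − φ·cos φ) = 44.543410·(0.40514159 − 0.41713369·0.91425396) = 1.059040

x=48.251745 y=1.059040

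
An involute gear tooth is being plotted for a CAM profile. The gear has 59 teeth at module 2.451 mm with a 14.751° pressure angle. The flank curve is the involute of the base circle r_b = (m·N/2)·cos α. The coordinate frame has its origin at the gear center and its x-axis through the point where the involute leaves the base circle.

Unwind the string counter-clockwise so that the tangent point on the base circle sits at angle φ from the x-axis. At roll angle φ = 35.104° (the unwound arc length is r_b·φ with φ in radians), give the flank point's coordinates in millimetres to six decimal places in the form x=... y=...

pitch radius r_p = m·N/2 = 2.451·59/2 = 72.304500
base radius r_b = r_p·cos α = 72.304500·cos 14.751° = 69.921452
roll angle φ = 35.104° = 0.61268038 rad
x = r_b·(cos φ + φ·sin φ) = 69.921452·(0.81810957 + 0.61268038·0.57506237) = 81.838794
y = r_b·(sin φ − φ·cos φ) = 69.921452·(0.57506237 − 0.61268038·0.81810957) = 5.161789

x=81.838794 y=5.161789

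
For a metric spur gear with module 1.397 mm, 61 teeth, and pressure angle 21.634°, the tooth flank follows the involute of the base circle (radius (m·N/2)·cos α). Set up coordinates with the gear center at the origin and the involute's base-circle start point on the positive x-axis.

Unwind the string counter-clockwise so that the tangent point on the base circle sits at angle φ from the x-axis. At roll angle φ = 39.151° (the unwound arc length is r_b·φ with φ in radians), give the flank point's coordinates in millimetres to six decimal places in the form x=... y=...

x=47.802010 y=4.018805

pitch radius r_p = m·N/2 = 1.397·61/2 = 42.608500
base radius r_b = r_p·cos α = 42.608500·cos 21.634° = 39.607067
roll angle φ = 39.151° = 0.68331386 rad
x = r_b·(cos φ + φ·sin φ) = 39.607067·(0.77548472 + 0.68331386·0.63136633) = 47.802010
y = r_b·(sin φ − φ·cos φ) = 39.607067·(0.63136633 − 0.68331386·0.77548472) = 4.018805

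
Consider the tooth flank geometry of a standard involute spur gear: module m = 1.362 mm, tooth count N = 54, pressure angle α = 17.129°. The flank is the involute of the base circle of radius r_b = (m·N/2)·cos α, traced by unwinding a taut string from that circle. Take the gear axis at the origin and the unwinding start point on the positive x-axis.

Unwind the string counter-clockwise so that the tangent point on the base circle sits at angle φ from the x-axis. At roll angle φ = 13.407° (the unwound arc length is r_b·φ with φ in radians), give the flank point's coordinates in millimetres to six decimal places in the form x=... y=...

x=36.091836 y=0.149267

pitch radius r_p = m·N/2 = 1.362·54/2 = 36.774000
base radius r_b = r_p·cos α = 36.774000·cos 17.129° = 35.142855
roll angle φ = 13.407° = 0.23399629 rad
x = r_b·(cos φ + φ·sin φ) = 35.142855·(0.97274756 + 0.23399629·0.23186675) = 36.091836
y = r_b·(sin φ − φ·cos φ) = 35.142855·(0.23186675 − 0.23399629·0.97274756) = 0.149267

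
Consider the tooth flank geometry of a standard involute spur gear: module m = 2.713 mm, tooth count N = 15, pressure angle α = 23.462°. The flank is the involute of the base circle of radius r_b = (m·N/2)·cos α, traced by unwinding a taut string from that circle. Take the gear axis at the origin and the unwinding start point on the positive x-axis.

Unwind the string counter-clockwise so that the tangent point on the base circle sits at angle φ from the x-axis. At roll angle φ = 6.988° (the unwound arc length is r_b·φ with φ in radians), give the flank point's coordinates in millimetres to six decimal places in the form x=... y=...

x=18.803565 y=0.011271

pitch radius r_p = m·N/2 = 2.713·15/2 = 20.347500
base radius r_b = r_p·cos α = 20.347500·cos 23.462° = 18.665257
roll angle φ = 6.988° = 0.12196361 rad
x = r_b·(cos φ + φ·sin φ) = 18.665257·(0.99257165 + 0.12196361·0.12166146) = 18.803565
y = r_b·(sin φ − φ·cos φ) = 18.665257·(0.12166146 − 0.12196361·0.99257165) = 0.011271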